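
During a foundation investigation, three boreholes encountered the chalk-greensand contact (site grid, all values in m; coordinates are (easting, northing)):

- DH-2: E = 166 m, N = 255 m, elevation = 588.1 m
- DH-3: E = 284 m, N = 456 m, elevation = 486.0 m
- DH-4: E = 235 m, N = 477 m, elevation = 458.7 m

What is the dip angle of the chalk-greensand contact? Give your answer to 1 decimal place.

Two edge vectors: DH-2→DH-3 = (118, 201, -102.1), DH-2→DH-4 = (69, 222, -129.4).
Normal n = (DH-2→DH-3) × (DH-2→DH-4) = (-3343.2, 8224.3, 12327).
So ∂z/∂E = −n_x/n_z = 0.27121 and ∂z/∂N = −n_y/n_z = −0.66718.
Gradient magnitude |∇z| = √(a² + b²) = √(0.07355 + 0.44513) = 0.72019.
True dip = arctan(0.72019) = 35.8°, dipping toward NNW (azimuth ≈ 338°).

35.8°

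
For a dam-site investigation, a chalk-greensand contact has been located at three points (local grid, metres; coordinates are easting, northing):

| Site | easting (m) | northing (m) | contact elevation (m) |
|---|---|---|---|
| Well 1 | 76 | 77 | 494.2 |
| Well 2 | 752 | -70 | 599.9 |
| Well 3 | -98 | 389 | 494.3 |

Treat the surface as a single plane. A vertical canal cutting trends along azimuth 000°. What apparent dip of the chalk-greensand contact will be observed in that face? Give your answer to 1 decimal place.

Two edge vectors: Well 1→Well 2 = (676, -147, 105.7), Well 1→Well 3 = (-174, 312, 0.1).
Normal n = (Well 1→Well 2) × (Well 1→Well 3) = (-32993.1, -18459.4, 185334).
So ∂z/∂easting = −n_x/n_z = 0.17802 and ∂z/∂northing = −n_y/n_z = 0.09960.
Unit vector along 000° is (sin 0°, cos 0°) = (0.0000, 1.0000).
Slope in that direction = a·(0.0000) + b·(1.0000) = 0.09960.
Apparent dip = arctan|0.09960| = 5.7° (true dip is 11.5°, so apparent ≤ true as expected).

5.7°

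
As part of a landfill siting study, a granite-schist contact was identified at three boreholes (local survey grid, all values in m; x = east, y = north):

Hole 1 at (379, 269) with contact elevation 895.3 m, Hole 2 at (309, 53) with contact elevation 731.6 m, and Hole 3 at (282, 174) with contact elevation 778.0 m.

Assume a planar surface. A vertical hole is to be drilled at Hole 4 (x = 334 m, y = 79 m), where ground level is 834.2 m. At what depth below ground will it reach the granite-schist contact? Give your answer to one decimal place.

Two edge vectors: Hole 1→Hole 2 = (-70, -216, -163.7), Hole 1→Hole 3 = (-97, -95, -117.3).
Normal n = (Hole 1→Hole 2) × (Hole 1→Hole 3) = (9785.3, 7667.9, -14302).
So ∂z/∂x = −n_x/n_z = 0.68419 and ∂z/∂y = −n_y/n_z = 0.53614.
Intercept c from Hole 1: 895.3 − 259.31 − 144.22 = 491.77.
At (334, 79): z_contact = 228.52 + 42.36 + 491.77 = 762.64 m.
Depth below ground = 834.2 − 762.64 = 71.6 m.

71.6 m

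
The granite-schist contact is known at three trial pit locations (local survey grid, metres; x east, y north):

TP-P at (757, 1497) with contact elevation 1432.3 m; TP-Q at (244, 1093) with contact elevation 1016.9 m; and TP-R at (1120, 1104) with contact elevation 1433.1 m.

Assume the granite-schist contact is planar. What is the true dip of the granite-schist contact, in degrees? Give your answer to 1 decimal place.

Let the plane be z = a·x + b·y + c.
TP-Q−TP-P: −513a − 404b = −415.4;  TP-R−TP-P: 363a − 393b = 0.8.
Solving gives a = 0.46969, b = 0.43180.
Gradient magnitude |∇z| = √(a² + b²) = √(0.22061 + 0.18645) = 0.63802.
True dip = arctan(0.63802) = 32.5°, dipping toward SW (azimuth ≈ 227°).

32.5°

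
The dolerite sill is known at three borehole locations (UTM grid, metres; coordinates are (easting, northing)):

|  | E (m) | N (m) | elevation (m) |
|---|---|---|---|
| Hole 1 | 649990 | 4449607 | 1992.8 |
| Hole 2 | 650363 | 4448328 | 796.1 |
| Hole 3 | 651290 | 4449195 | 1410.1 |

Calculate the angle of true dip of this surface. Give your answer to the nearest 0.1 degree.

Two edge vectors: Hole 1→Hole 2 = (373, -1279, -1196.7), Hole 1→Hole 3 = (1300, -412, -582.7).
Normal n = (Hole 1→Hole 2) × (Hole 1→Hole 3) = (252232.9, -1338362.9, 1509024).
So ∂z/∂E = −n_x/n_z = −0.16715 and ∂z/∂N = −n_y/n_z = 0.88691.
Gradient magnitude |∇z| = √(a² + b²) = √(0.02794 + 0.78660) = 0.90252.
True dip = arctan(0.90252) = 42.1°, dipping toward S (azimuth ≈ 169°).

42.1°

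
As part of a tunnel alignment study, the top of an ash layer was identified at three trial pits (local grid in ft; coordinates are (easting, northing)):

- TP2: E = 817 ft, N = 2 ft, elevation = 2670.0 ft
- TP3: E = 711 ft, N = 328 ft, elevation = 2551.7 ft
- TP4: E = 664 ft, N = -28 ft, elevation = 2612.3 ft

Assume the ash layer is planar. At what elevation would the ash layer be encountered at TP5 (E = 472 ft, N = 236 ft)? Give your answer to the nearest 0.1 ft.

Let the plane be z = a·E + b·N + c.
TP3−TP2: −106a + 326b = −118.3;  TP4−TP2: −153a − 30b = −57.7.
Solving gives a = 0.42141, b = −0.22586.
Then c = 2670 − a·817 − b·2 = 2326.16.
At (472, 236): z = 198.9 − 53.3 + 2326.16 = 2471.8 ft.

2471.8 ft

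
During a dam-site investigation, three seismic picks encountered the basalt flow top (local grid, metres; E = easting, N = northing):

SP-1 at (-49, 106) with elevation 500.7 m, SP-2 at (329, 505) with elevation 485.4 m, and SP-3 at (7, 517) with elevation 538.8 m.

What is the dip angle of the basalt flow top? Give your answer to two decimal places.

Two edge vectors: SP-1→SP-2 = (378, 399, -15.3), SP-1→SP-3 = (56, 411, 38.1).
Normal n = (SP-1→SP-2) × (SP-1→SP-3) = (21490.2, -15258.6, 133014).
So ∂z/∂E = −n_x/n_z = −0.16156 and ∂z/∂N = −n_y/n_z = 0.11471.
Gradient magnitude |∇z| = √(a² + b²) = √(0.02610 + 0.01316) = 0.19815.
True dip = arctan(0.19815) = 11.21°, dipping toward SE (azimuth ≈ 125°).

11.21°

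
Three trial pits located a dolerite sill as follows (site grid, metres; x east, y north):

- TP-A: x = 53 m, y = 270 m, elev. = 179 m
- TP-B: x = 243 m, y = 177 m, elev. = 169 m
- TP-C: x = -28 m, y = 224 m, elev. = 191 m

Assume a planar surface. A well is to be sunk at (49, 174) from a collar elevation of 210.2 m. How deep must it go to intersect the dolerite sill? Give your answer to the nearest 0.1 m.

Let the plane be z = a·x + b·y + c.
TP-B−TP-A: 190a − 93b = −10;  TP-C−TP-A: −81a − 46b = 12.
Solving gives a = −0.09685, b = −0.09033.
Then c = 179 − a·53 − b·270 = 208.52.
At (49, 174): z_contact = −4.75 − 15.72 + 208.52 = 188.06 m.
Depth below ground = 210.2 − 188.06 = 22.1 m.

22.1 m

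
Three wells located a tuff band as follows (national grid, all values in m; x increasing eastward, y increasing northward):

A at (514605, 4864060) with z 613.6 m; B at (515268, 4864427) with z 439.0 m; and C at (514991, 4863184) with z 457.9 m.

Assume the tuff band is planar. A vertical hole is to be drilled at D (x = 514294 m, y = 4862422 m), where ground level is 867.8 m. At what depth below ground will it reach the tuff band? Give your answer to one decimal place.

245.0 m

Let the plane be z = a·x + b·y + c.
B−A: 663a + 367b = −174.6;  C−A: 386a − 876b = −155.7.
Solving gives a = −0.290804208, b = 0.049599972.
Then c = 613.6 − a·514605 − b·4864060 = −90994.34.
At (514294, 4862422): z_contact = −149558.86 + 241176.00 − 90994.34 = 622.80 m.
Depth below ground = 867.8 − 622.80 = 245.0 m.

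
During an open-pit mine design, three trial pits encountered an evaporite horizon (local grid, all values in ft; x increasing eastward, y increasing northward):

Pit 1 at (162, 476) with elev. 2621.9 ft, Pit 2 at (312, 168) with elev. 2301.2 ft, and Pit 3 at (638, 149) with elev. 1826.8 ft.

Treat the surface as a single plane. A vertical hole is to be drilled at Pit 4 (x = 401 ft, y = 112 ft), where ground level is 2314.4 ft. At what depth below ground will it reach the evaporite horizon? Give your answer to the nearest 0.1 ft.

160.1 ft

Two edge vectors: Pit 1→Pit 2 = (150, -308, -320.7), Pit 1→Pit 3 = (476, -327, -795.1).
Normal n = (Pit 1→Pit 2) × (Pit 1→Pit 3) = (140021.9, -33388.2, 97558).
So ∂z/∂x = −n_x/n_z = −1.43527 and ∂z/∂y = −n_y/n_z = 0.34224.
Intercept c from Pit 1: 2621.9 + 232.51 − 162.91 = 2691.51.
At (401, 112): z_contact = −575.54 + 38.33 + 2691.51 = 2154.30 ft.
Depth below ground = 2314.4 − 2154.30 = 160.1 ft.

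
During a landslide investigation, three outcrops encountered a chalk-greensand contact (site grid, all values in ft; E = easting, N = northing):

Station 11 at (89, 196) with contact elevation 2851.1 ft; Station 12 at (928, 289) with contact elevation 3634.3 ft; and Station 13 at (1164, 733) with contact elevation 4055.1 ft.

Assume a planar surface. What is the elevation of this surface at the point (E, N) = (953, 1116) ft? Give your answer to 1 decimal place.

Two edge vectors: Station 11→Station 12 = (839, 93, 783.2), Station 11→Station 13 = (1075, 537, 1204).
Normal n = (Station 11→Station 12) × (Station 11→Station 13) = (-308606.4, -168216, 350568).
So ∂z/∂E = −n_x/n_z = 0.880304 and ∂z/∂N = −n_y/n_z = 0.479838.
Intercept c from Station 11: 2851.1 − 78.35 − 94.05 = 2678.70.
At (953, 1116): z = 838.9 + 535.5 + 2678.70 = 4053.1 ft.

4053.1 ft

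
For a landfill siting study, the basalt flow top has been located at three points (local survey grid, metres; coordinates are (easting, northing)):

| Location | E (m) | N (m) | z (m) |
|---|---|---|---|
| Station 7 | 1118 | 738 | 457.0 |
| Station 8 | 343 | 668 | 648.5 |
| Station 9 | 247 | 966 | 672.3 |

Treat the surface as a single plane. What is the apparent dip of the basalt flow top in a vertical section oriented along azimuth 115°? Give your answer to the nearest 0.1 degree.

Let the plane be z = a·E + b·N + c.
Station 8−Station 7: −775a − 70b = 191.5;  Station 9−Station 7: −871a + 228b = 215.3.
Solving gives a = −0.24712, b = 0.00026.
Unit vector along 115° is (sin 115°, cos 115°) = (0.9063, -0.4226).
Slope in that direction = a·(0.9063) + b·(-0.4226) = −0.22408.
Apparent dip = arctan|0.22408| = 12.6° (true dip is 13.9°, so apparent ≤ true as expected).

12.6°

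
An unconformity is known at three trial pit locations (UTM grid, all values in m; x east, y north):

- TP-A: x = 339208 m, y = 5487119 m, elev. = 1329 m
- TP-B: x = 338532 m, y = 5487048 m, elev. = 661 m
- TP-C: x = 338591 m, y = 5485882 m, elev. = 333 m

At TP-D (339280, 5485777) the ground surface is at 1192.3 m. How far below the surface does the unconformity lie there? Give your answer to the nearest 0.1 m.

236.9 m

Let the plane be z = a·x + b·y + c.
TP-B−TP-A: −676a − 71b = −668;  TP-C−TP-A: −617a − 1237b = −996.
Solving gives a = 0.953552792, b = 0.329553700.
Then c = 1329 − a·339208 − b·5487119 = −2130424.11.
At (339280, 5485777): z_contact = 323521.39 + 1807858.11 − 2130424.11 = 955.39 m.
Depth below ground = 1192.3 − 955.39 = 236.9 m.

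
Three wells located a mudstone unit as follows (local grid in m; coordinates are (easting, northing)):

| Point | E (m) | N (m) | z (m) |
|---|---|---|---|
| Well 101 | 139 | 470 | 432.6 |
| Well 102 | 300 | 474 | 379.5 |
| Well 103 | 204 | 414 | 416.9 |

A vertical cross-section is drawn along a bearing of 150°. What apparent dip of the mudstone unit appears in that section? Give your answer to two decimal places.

Let the plane be z = a·E + b·N + c.
Well 102−Well 101: 161a + 4b = −53.1;  Well 103−Well 101: 65a − 56b = −15.7.
Solving gives a = −0.32734, b = −0.09959.
Unit vector along 150° is (sin 150°, cos 150°) = (0.5000, -0.8660).
Slope in that direction = a·(0.5000) + b·(-0.8660) = −0.07742.
Apparent dip = arctan|0.07742| = 4.43° (true dip is 18.9°, so apparent ≤ true as expected).

4.43°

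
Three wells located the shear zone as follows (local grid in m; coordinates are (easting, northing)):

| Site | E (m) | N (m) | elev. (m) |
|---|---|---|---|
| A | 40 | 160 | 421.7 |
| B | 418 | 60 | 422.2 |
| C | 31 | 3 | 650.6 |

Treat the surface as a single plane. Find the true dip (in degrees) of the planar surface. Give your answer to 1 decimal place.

Two edge vectors: A→B = (378, -100, 0.5), A→C = (-9, -157, 228.9).
Normal n = (A→B) × (A→C) = (-22811.5, -86528.7, -60246).
So ∂z/∂E = −n_x/n_z = −0.37864 and ∂z/∂N = −n_y/n_z = −1.43626.
Gradient magnitude |∇z| = √(a² + b²) = √(0.14337 + 2.06283) = 1.48533.
True dip = arctan(1.48533) = 56.0°, dipping toward NNE (azimuth ≈ 015°).

56.0°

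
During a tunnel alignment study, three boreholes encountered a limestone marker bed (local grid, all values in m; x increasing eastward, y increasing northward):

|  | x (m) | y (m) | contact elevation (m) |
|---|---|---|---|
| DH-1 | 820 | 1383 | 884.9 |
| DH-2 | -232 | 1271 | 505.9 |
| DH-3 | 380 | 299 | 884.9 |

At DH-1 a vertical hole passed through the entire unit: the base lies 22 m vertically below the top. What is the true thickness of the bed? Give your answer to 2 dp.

20.38 m

Two edge vectors: DH-1→DH-2 = (-1052, -112, -379), DH-1→DH-3 = (-440, -1084, 0).
Normal n = (DH-1→DH-2) × (DH-1→DH-3) = (-410836, 166760, 1091088).
So ∂z/∂x = −n_x/n_z = 0.37654 and ∂z/∂y = −n_y/n_z = −0.15284.
|∇z| = √(a²+b²) = 0.40637, so dip δ = arctan(0.40637) = 22.12°.
True thickness = vertical thickness × cos δ = 22 × cos 22.12° = 20.38 m.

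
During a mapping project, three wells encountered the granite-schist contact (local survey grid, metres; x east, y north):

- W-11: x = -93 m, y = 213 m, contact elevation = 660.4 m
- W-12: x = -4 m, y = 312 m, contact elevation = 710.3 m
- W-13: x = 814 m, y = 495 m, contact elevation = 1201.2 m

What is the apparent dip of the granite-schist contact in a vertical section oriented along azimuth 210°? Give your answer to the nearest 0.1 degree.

14.9°

Two edge vectors: W-11→W-12 = (89, 99, 49.9), W-11→W-13 = (907, 282, 540.8).
Normal n = (W-11→W-12) × (W-11→W-13) = (39467.4, -2871.9, -64695).
So ∂z/∂x = −n_x/n_z = 0.61005 and ∂z/∂y = −n_y/n_z = −0.04439.
Unit vector along 210° is (sin 210°, cos 210°) = (-0.5000, -0.8660).
Slope in that direction = a·(-0.5000) + b·(-0.8660) = −0.26658.
Apparent dip = arctan|0.26658| = 14.9° (true dip is 31.5°, so apparent ≤ true as expected).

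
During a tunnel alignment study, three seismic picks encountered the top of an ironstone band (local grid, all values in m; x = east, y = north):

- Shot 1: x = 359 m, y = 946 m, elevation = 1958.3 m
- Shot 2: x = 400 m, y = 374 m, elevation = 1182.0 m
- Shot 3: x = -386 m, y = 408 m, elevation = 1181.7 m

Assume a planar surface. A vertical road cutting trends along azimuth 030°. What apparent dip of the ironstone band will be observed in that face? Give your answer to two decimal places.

50.40°

Two edge vectors: Shot 1→Shot 2 = (41, -572, -776.3), Shot 1→Shot 3 = (-745, -538, -776.6).
Normal n = (Shot 1→Shot 2) × (Shot 1→Shot 3) = (26565.8, 610184.1, -448198).
So ∂z/∂x = −n_x/n_z = 0.05927 and ∂z/∂y = −n_y/n_z = 1.36142.
Unit vector along 030° is (sin 30°, cos 30°) = (0.5000, 0.8660).
Slope in that direction = a·(0.5000) + b·(0.8660) = 1.20866.
Apparent dip = arctan|1.20866| = 50.40° (true dip is 53.7°, so apparent ≤ true as expected).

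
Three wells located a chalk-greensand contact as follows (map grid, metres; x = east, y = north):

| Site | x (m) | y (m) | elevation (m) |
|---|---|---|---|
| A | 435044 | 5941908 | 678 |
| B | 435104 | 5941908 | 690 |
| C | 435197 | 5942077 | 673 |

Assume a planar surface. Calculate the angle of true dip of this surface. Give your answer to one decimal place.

Two edge vectors: A→B = (60, 0, 12), A→C = (153, 169, -5).
Normal n = (A→B) × (A→C) = (-2028, 2136, 10140).
So ∂z/∂x = −n_x/n_z = 0.20000 and ∂z/∂y = −n_y/n_z = −0.21065.
Gradient magnitude |∇z| = √(a² + b²) = √(0.04000 + 0.04437) = 0.29047.
True dip = arctan(0.29047) = 16.2°, dipping toward NW (azimuth ≈ 316°).

16.2°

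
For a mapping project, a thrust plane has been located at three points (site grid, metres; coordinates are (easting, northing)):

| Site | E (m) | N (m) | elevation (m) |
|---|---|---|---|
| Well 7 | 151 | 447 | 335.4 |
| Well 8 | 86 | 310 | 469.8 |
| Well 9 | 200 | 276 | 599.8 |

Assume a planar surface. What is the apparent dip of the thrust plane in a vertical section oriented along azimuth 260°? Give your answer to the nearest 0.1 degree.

Let the plane be z = a·E + b·N + c.
Well 8−Well 7: −65a − 137b = 134.4;  Well 9−Well 7: 49a − 171b = 264.4.
Solving gives a = 0.74267, b = −1.33339.
Unit vector along 260° is (sin 260°, cos 260°) = (-0.9848, -0.1736).
Slope in that direction = a·(-0.9848) + b·(-0.1736) = −0.49985.
Apparent dip = arctan|0.49985| = 26.6° (true dip is 56.8°, so apparent ≤ true as expected).

26.6°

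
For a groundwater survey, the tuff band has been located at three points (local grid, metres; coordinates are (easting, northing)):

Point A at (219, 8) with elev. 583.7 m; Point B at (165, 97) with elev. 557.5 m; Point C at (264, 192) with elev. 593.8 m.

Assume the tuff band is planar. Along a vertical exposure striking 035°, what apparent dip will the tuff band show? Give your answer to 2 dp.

11.21°

Two edge vectors: Point A→Point B = (-54, 89, -26.2), Point A→Point C = (45, 184, 10.1).
Normal n = (Point A→Point B) × (Point A→Point C) = (5719.7, -633.6, -13941).
So ∂z/∂E = −n_x/n_z = 0.41028 and ∂z/∂N = −n_y/n_z = −0.04545.
Unit vector along 035° is (sin 35°, cos 35°) = (0.5736, 0.8192).
Slope in that direction = a·(0.5736) + b·(0.8192) = 0.19810.
Apparent dip = arctan|0.19810| = 11.21° (true dip is 22.4°, so apparent ≤ true as expected).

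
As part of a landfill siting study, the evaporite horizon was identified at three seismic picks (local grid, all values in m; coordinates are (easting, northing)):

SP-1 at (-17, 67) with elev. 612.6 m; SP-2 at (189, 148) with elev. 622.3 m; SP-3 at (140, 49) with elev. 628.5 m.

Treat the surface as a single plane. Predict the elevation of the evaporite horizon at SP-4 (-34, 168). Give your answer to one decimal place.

Let the plane be z = a·E + b·N + c.
SP-2−SP-1: 206a + 81b = 9.7;  SP-3−SP-1: 157a − 18b = 15.9.
Solving gives a = 0.08904, b = −0.10670.
Then c = 612.6 − a·-17 − b·67 = 621.26.
At (-34, 168): z = −3.0 − 17.9 + 621.26 = 600.3 m.

600.3 m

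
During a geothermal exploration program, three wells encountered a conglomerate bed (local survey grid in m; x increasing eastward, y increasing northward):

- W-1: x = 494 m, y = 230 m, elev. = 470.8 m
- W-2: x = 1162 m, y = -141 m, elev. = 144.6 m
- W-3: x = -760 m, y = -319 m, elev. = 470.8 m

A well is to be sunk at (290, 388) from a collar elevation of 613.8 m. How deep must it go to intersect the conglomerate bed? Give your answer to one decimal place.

21.4 m

Two edge vectors: W-1→W-2 = (668, -371, -326.2), W-1→W-3 = (-1254, -549, 0).
Normal n = (W-1→W-2) × (W-1→W-3) = (-179083.8, 409054.8, -831966).
So ∂z/∂x = −n_x/n_z = −0.215254 and ∂z/∂y = −n_y/n_z = 0.491672.
Intercept c from W-1: 470.8 + 106.34 − 113.08 = 464.05.
At (290, 388): z_contact = −62.42 + 190.77 + 464.05 = 592.40 m.
Depth below ground = 613.8 − 592.40 = 21.4 m.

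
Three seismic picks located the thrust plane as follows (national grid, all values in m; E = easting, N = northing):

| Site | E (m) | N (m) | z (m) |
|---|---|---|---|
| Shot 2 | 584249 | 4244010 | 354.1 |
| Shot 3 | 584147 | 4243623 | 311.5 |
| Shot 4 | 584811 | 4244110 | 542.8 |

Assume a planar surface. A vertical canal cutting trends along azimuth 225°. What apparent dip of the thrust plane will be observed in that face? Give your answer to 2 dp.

14.07°

Two edge vectors: Shot 2→Shot 3 = (-102, -387, -42.6), Shot 2→Shot 4 = (562, 100, 188.7).
Normal n = (Shot 2→Shot 3) × (Shot 2→Shot 4) = (-68766.9, -4693.8, 207294).
So ∂z/∂E = −n_x/n_z = 0.33174 and ∂z/∂N = −n_y/n_z = 0.02264.
Unit vector along 225° is (sin 225°, cos 225°) = (-0.7071, -0.7071).
Slope in that direction = a·(-0.7071) + b·(-0.7071) = −0.25058.
Apparent dip = arctan|0.25058| = 14.07° (true dip is 18.4°, so apparent ≤ true as expected).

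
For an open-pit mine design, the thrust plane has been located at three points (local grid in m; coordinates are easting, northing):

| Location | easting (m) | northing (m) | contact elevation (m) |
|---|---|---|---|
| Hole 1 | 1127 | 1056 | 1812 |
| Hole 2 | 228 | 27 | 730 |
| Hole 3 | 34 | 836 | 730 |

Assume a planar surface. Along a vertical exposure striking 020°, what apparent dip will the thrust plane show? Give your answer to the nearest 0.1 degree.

Two edge vectors: Hole 1→Hole 2 = (-899, -1029, -1082), Hole 1→Hole 3 = (-1093, -220, -1082).
Normal n = (Hole 1→Hole 2) × (Hole 1→Hole 3) = (875338, 209908, -926917).
So ∂z/∂easting = −n_x/n_z = 0.94435 and ∂z/∂northing = −n_y/n_z = 0.22646.
Unit vector along 020° is (sin 20°, cos 20°) = (0.3420, 0.9397).
Slope in that direction = a·(0.3420) + b·(0.9397) = 0.53579.
Apparent dip = arctan|0.53579| = 28.2° (true dip is 44.2°, so apparent ≤ true as expected).

28.2°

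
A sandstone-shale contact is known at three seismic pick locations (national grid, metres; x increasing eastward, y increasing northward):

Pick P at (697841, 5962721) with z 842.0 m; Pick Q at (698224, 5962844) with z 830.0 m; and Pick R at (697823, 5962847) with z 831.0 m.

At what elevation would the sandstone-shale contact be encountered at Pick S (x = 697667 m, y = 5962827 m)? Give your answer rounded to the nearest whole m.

833 m

Let the plane be z = a·x + b·y + c.
Pick Q−Pick P: 383a + 123b = −12;  Pick R−Pick P: −18a + 126b = −11.
Solving gives a = −0.00315026, b = −0.08775162.
Then c = 842 − a·697841 − b·5962721 = 526278.84.
At (697667, 5962827): z = −2197.8 − 523247.8 + 526278.84 = 833.2 m.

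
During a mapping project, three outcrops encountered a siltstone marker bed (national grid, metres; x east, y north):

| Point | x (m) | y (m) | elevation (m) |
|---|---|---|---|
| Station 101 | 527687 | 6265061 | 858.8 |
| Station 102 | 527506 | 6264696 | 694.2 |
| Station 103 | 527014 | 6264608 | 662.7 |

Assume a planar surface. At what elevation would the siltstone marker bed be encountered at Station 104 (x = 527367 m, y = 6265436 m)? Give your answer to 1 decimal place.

Two edge vectors: Station 101→Station 102 = (-181, -365, -164.6), Station 101→Station 103 = (-673, -453, -196.1).
Normal n = (Station 101→Station 102) × (Station 101→Station 103) = (-2987.3, 75281.7, -163652).
So ∂z/∂x = −n_x/n_z = −0.018253978 and ∂z/∂y = −n_y/n_z = 0.460010877.
Intercept c from Station 101: 858.8 + 9632.39 − 2881996.20 = −2871505.02.
At (527367, 6265436): z = −9626.5 + 2882168.7 − 2871505.02 = 1037.1 m.

1037.1 m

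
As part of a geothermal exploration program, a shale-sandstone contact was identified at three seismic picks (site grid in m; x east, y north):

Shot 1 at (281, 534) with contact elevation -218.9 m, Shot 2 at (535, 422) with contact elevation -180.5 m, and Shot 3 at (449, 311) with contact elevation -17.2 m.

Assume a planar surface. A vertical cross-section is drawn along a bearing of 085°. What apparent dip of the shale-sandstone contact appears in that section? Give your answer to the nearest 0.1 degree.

25.3°

Let the plane be z = a·x + b·y + c.
Shot 2−Shot 1: 254a − 112b = 38.4;  Shot 3−Shot 1: 168a − 223b = 201.7.
Solving gives a = −0.37083, b = −1.18386.
Unit vector along 085° is (sin 85°, cos 85°) = (0.9962, 0.0872).
Slope in that direction = a·(0.9962) + b·(0.0872) = −0.47260.
Apparent dip = arctan|0.47260| = 25.3° (true dip is 51.1°, so apparent ≤ true as expected).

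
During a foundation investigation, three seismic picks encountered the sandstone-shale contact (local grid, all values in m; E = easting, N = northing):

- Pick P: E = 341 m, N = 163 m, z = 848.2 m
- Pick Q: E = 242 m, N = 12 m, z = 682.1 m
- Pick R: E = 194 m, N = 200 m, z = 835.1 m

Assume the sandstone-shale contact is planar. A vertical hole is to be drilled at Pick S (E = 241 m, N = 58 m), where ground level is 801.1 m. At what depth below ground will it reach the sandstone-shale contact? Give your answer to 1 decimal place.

78.2 m

Let the plane be z = a·E + b·N + c.
Pick Q−Pick P: −99a − 151b = −166.1;  Pick R−Pick P: −147a + 37b = −13.1.
Solving gives a = 0.31415, b = 0.89404.
Then c = 848.2 − a·341 − b·163 = 595.35.
At (241, 58): z_contact = 75.71 + 51.85 + 595.35 = 722.91 m.
Depth below ground = 801.1 − 722.91 = 78.2 m.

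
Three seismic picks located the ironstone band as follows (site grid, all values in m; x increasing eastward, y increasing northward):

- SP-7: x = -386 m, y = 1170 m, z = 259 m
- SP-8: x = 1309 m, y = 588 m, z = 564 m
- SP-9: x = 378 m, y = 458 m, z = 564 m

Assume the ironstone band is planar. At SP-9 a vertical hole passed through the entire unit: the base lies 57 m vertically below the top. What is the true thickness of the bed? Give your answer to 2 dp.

53.35 m

Let the plane be z = a·x + b·y + c.
SP-8−SP-7: 1695a − 582b = 305;  SP-9−SP-7: 764a − 712b = 305.
Solving gives a = 0.05202, b = −0.37255.
|∇z| = √(a²+b²) = 0.37616, so dip δ = arctan(0.37616) = 20.61°.
True thickness = vertical thickness × cos δ = 57 × cos 20.61° = 53.35 m.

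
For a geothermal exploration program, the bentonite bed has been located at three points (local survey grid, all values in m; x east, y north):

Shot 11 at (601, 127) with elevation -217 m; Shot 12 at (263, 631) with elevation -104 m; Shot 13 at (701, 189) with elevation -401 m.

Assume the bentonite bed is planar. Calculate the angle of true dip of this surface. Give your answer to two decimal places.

Two edge vectors: Shot 11→Shot 12 = (-338, 504, 113), Shot 11→Shot 13 = (100, 62, -184).
Normal n = (Shot 11→Shot 12) × (Shot 11→Shot 13) = (-99742, -50892, -71356).
So ∂z/∂x = −n_x/n_z = −1.39781 and ∂z/∂y = −n_y/n_z = −0.71321.
Gradient magnitude |∇z| = √(a² + b²) = √(1.95387 + 0.50867) = 1.56925.
True dip = arctan(1.56925) = 57.49°, dipping toward ENE (azimuth ≈ 063°).

57.49°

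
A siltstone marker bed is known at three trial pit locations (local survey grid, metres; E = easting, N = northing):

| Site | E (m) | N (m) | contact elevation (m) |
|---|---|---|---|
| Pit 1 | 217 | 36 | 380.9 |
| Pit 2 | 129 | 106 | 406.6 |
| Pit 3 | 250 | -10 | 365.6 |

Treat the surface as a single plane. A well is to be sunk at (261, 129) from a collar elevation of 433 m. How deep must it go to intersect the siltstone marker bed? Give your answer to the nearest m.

28 m

Two edge vectors: Pit 1→Pit 2 = (-88, 70, 25.7), Pit 1→Pit 3 = (33, -46, -15.3).
Normal n = (Pit 1→Pit 2) × (Pit 1→Pit 3) = (111.2, -498.3, 1738).
So ∂z/∂E = −n_x/n_z = −0.06398 and ∂z/∂N = −n_y/n_z = 0.28671.
Intercept c from Pit 1: 380.9 + 13.88 − 10.32 = 384.46.
At (261, 129): z_contact = −16.7 + 37.0 + 384.46 = 404.7 m.
Depth below ground = 433 − 404.7 = 28 m.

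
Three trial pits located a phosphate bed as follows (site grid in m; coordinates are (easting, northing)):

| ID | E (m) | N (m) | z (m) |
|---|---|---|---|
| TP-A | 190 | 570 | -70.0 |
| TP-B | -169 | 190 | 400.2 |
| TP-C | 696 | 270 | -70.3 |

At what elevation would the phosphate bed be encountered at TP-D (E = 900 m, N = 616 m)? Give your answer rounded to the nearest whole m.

Two edge vectors: TP-A→TP-B = (-359, -380, 470.2), TP-A→TP-C = (506, -300, -0.3).
Normal n = (TP-A→TP-B) × (TP-A→TP-C) = (141174, 237813.5, 299980).
So ∂z/∂E = −n_x/n_z = −0.47061 and ∂z/∂N = −n_y/n_z = −0.79276.
Intercept c from TP-A: -70 + 89.42 + 451.88 = 471.29.
At (900, 616): z = −423.6 − 488.3 + 471.29 = -440.6 m.

-441 m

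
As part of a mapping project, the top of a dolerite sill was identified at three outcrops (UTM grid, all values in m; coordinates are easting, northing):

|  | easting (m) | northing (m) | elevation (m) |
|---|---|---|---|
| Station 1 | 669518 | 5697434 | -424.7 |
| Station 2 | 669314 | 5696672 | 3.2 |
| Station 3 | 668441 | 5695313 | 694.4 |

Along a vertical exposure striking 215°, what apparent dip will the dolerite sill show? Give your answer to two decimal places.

22.29°

Let the plane be z = a·easting + b·northing + c.
Station 2−Station 1: −204a − 762b = 427.9;  Station 3−Station 1: −1077a − 2121b = 1119.1.
Solving gives a = 0.14130, b = −0.59938.
Unit vector along 215° is (sin 215°, cos 215°) = (-0.5736, -0.8192).
Slope in that direction = a·(-0.5736) + b·(-0.8192) = 0.40994.
Apparent dip = arctan|0.40994| = 22.29° (true dip is 31.6°, so apparent ≤ true as expected).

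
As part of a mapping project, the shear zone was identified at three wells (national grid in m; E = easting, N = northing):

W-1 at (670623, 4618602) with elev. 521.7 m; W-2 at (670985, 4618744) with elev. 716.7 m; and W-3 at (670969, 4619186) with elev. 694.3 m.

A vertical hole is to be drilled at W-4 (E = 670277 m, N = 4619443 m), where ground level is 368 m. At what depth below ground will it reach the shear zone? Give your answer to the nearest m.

63 m

Let the plane be z = a·E + b·N + c.
W-2−W-1: 362a + 142b = 195;  W-3−W-1: 346a + 584b = 172.6.
Solving gives a = 0.55073332, b = −0.03074269.
Then c = 521.7 − a·670623 − b·4618602 = −226824.50.
At (670277, 4619443): z_contact = 369143.9 − 142014.1 − 226824.50 = 305.3 m.
Depth below ground = 368 − 305.3 = 63 m.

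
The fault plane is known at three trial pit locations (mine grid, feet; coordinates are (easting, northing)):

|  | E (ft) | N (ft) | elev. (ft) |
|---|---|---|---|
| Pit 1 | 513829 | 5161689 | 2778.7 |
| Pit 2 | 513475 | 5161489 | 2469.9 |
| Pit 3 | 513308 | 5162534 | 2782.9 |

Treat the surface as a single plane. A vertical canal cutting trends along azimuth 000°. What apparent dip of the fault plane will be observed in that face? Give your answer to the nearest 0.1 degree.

21.9°

Let the plane be z = a·E + b·N + c.
Pit 2−Pit 1: −354a − 200b = −308.8;  Pit 3−Pit 1: −521a + 845b = 4.2.
Solving gives a = 0.64487, b = 0.40258.
Unit vector along 000° is (sin 0°, cos 0°) = (0.0000, 1.0000).
Slope in that direction = a·(0.0000) + b·(1.0000) = 0.40258.
Apparent dip = arctan|0.40258| = 21.9° (true dip is 37.2°, so apparent ≤ true as expected).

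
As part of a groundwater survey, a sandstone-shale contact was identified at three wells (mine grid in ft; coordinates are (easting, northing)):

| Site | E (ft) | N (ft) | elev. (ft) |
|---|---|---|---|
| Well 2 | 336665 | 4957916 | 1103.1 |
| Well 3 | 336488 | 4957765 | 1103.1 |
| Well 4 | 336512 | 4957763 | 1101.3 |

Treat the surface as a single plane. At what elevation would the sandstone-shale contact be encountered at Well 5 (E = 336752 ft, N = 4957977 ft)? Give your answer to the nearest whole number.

Let the plane be z = a·E + b·N + c.
Well 3−Well 2: −177a − 151b = 0;  Well 4−Well 2: −153a − 153b = −1.8.
Solving gives a = −0.06832579, b = 0.08009050.
Then c = 1103.1 − a·336665 − b·4957916 = −372975.96.
At (336752, 4957977): z = −23008.8 + 397086.8 − 372975.96 = 1102.0 ft.

1102 ft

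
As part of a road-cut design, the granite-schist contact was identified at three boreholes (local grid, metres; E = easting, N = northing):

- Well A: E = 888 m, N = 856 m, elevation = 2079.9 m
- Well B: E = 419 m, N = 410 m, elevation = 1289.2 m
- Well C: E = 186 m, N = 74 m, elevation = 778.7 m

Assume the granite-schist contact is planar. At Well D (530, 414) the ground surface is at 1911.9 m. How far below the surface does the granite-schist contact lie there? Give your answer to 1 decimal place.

Let the plane be z = a·E + b·N + c.
Well B−Well A: −469a − 446b = −790.7;  Well C−Well A: −702a − 782b = −1301.2.
Solving gives a = 0.70794, b = 1.02842.
Then c = 2079.9 − a·888 − b·856 = 570.92.
At (530, 414): z_contact = 375.21 + 425.77 + 570.92 = 1371.89 m.
Depth below ground = 1911.9 − 1371.89 = 540.0 m.

540.0 m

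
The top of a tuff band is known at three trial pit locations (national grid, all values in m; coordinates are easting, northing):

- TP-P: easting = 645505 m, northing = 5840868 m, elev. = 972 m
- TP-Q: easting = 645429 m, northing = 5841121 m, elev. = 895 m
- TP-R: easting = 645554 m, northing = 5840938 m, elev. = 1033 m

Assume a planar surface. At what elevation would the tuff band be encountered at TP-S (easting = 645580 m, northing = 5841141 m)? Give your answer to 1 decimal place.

Two edge vectors: TP-P→TP-Q = (-76, 253, -77), TP-P→TP-R = (49, 70, 61).
Normal n = (TP-P→TP-Q) × (TP-P→TP-R) = (20823, 863, -17717).
So ∂z/∂easting = −n_x/n_z = 1.175311847 and ∂z/∂northing = −n_y/n_z = 0.048710278.
Intercept c from TP-P: 972 − 758669.67 − 284510.31 = −1042207.98.
At (645580, 5841141): z = 758757.8 + 284523.6 − 1042207.98 = 1073.4 m.

1073.4 m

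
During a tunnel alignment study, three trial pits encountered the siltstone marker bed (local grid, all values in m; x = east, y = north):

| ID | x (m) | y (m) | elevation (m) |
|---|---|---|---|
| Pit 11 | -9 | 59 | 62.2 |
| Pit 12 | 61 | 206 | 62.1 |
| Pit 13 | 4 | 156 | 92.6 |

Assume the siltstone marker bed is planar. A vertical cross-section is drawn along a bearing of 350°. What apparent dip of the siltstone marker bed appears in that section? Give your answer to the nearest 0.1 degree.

Two edge vectors: Pit 11→Pit 12 = (70, 147, -0.1), Pit 11→Pit 13 = (13, 97, 30.4).
Normal n = (Pit 11→Pit 12) × (Pit 11→Pit 13) = (4478.5, -2129.3, 4879).
So ∂z/∂x = −n_x/n_z = −0.91791 and ∂z/∂y = −n_y/n_z = 0.43642.
Unit vector along 350° is (sin 350°, cos 350°) = (-0.1736, 0.9848).
Slope in that direction = a·(-0.1736) + b·(0.9848) = 0.58919.
Apparent dip = arctan|0.58919| = 30.5° (true dip is 45.5°, so apparent ≤ true as expected).

30.5°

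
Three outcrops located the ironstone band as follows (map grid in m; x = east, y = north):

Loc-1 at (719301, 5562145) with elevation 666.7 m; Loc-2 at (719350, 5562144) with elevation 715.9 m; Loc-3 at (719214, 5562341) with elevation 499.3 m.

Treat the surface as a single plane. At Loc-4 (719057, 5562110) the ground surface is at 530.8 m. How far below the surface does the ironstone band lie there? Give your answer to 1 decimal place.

Two edge vectors: Loc-1→Loc-2 = (49, -1, 49.2), Loc-1→Loc-3 = (-87, 196, -167.4).
Normal n = (Loc-1→Loc-2) × (Loc-1→Loc-3) = (-9475.8, 3922.2, 9517).
So ∂z/∂x = −n_x/n_z = 0.995670905 and ∂z/∂y = −n_y/n_z = −0.412125670.
Intercept c from Loc-1: 666.7 − 716187.08 + 2292302.73 = 1576782.36.
At (719057, 5562110): z_contact = 715944.13 − 2292288.31 + 1576782.36 = 438.18 m.
Depth below ground = 530.8 − 438.18 = 92.6 m.

92.6 m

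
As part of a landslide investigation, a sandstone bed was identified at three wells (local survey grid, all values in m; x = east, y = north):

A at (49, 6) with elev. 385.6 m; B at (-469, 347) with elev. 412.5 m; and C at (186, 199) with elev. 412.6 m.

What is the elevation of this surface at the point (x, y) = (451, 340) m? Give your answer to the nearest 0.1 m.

Two edge vectors: A→B = (-518, 341, 26.9), A→C = (137, 193, 27).
Normal n = (A→B) × (A→C) = (4015.3, 17671.3, -146691).
So ∂z/∂x = −n_x/n_z = 0.02737 and ∂z/∂y = −n_y/n_z = 0.12047.
Intercept c from A: 385.6 − 1.34 − 0.72 = 383.54.
At (451, 340): z = 12.3 + 41.0 + 383.54 = 436.8 m.

436.8 m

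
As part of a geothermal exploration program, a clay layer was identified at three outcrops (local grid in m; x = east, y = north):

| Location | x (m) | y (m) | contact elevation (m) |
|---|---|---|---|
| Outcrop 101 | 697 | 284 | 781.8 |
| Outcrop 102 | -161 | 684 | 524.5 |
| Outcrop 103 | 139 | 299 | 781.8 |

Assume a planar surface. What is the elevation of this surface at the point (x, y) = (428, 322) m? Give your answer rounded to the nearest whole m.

761 m

Let the plane be z = a·x + b·y + c.
Outcrop 102−Outcrop 101: −858a + 400b = −257.3;  Outcrop 103−Outcrop 101: −558a + 15b = 0.
Solving gives a = −0.01835, b = −0.68261.
Then c = 781.8 − a·697 − b·284 = 988.45.
At (428, 322): z = −7.9 − 219.8 + 988.45 = 760.8 m.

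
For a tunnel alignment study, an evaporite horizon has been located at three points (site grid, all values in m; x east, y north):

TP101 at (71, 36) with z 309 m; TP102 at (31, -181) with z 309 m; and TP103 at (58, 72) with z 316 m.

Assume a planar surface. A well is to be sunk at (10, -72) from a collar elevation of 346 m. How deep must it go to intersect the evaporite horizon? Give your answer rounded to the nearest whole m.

22 m

Two edge vectors: TP101→TP102 = (-40, -217, 0), TP101→TP103 = (-13, 36, 7).
Normal n = (TP101→TP102) × (TP101→TP103) = (-1519, 280, -4261).
So ∂z/∂x = −n_x/n_z = −0.35649 and ∂z/∂y = −n_y/n_z = 0.06571.
Intercept c from TP101: 309 + 25.31 − 2.37 = 331.95.
At (10, -72): z_contact = −3.6 − 4.7 + 331.95 = 323.6 m.
Depth below ground = 346 − 323.6 = 22 m.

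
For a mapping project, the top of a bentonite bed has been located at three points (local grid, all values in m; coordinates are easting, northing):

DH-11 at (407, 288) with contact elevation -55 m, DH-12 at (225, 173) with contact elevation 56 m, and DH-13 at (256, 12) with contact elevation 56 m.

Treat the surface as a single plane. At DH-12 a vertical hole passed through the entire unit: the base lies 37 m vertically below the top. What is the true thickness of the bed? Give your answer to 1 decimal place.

32.4 m

Two edge vectors: DH-11→DH-12 = (-182, -115, 111), DH-11→DH-13 = (-151, -276, 111).
Normal n = (DH-11→DH-12) × (DH-11→DH-13) = (17871, 3441, 32867).
So ∂z/∂easting = −n_x/n_z = −0.54374 and ∂z/∂northing = −n_y/n_z = −0.10469.
|∇z| = √(a²+b²) = 0.55372, so dip δ = arctan(0.55372) = 28.97°.
True thickness = vertical thickness × cos δ = 37 × cos 28.97° = 32.4 m.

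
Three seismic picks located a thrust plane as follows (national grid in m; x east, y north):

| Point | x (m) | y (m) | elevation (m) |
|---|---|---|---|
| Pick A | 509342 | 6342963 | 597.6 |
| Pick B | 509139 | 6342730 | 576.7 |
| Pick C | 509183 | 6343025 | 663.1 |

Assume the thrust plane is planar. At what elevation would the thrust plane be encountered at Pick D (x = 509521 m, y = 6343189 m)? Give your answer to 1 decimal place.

622.9 m

Two edge vectors: Pick A→Pick B = (-203, -233, -20.9), Pick A→Pick C = (-159, 62, 65.5).
Normal n = (Pick A→Pick B) × (Pick A→Pick C) = (-13965.7, 16619.6, -49633).
So ∂z/∂x = −n_x/n_z = −0.281379324 and ∂z/∂y = −n_y/n_z = 0.334849798.
Intercept c from Pick A: 597.6 + 143318.31 − 2123939.88 = −1980023.97.
At (509521, 6343189): z = −143368.7 + 2124015.6 − 1980023.97 = 622.9 m.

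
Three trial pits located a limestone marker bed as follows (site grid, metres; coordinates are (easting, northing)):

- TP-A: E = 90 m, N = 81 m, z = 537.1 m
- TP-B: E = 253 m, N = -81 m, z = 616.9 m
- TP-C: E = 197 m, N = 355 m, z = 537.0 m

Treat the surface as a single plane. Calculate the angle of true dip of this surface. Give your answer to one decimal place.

Let the plane be z = a·E + b·N + c.
TP-B−TP-A: 163a − 162b = 79.8;  TP-C−TP-A: 107a + 274b = −0.1.
Solving gives a = 0.35243, b = −0.13799.
Gradient magnitude |∇z| = √(a² + b²) = √(0.12420 + 0.01904) = 0.37848.
True dip = arctan(0.37848) = 20.7°, dipping toward WNW (azimuth ≈ 291°).

20.7°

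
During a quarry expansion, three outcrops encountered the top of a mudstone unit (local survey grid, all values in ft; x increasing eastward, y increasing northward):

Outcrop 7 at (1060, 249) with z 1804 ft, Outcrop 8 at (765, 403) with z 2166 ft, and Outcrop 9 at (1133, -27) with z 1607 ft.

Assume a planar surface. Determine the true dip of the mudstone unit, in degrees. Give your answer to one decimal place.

Two edge vectors: Outcrop 7→Outcrop 8 = (-295, 154, 362), Outcrop 7→Outcrop 9 = (73, -276, -197).
Normal n = (Outcrop 7→Outcrop 8) × (Outcrop 7→Outcrop 9) = (69574, -31689, 70178).
So ∂z/∂x = −n_x/n_z = −0.99139 and ∂z/∂y = −n_y/n_z = 0.45155.
Gradient magnitude |∇z| = √(a² + b²) = √(0.98286 + 0.20390) = 1.08939.
True dip = arctan(1.08939) = 47.4°, dipping toward ESE (azimuth ≈ 114°).

47.4°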